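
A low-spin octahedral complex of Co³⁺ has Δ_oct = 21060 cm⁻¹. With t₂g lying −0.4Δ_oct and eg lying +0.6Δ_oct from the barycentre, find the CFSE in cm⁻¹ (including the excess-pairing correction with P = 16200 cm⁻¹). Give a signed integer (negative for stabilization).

-18144

Co sits in group 9; removing 3 electrons leaves Co³⁺ with 9 − 3 = 6 d electrons.
Configuration: t₂g⁶ eg⁰.
CFSE(orbital) = 6×(-0.4Δ_oct) + 0×(0.6Δ_oct) = -2.4Δ_oct; with Δ_oct = 21060 cm⁻¹ that is -50544 cm⁻¹.
Pairing penalty: 3 pairs vs 1 in the high-spin reference → 2 extra × P = 32400 cm⁻¹.
Combining: -50544 + 32400 = -18144 cm⁻¹.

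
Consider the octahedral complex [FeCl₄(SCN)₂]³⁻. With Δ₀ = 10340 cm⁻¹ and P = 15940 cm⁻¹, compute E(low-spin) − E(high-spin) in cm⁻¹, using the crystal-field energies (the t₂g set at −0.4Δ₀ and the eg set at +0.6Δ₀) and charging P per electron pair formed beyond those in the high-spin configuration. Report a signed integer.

11200

Ligand charges: 4×(-1) from Cl⁻ and 2×(-1) from SCN⁻ sum to -6; with overall charge -3, Fe is +3.
Fe³⁺: group 8, so d-count = 8 − 3 = 5.
In the high-spin limit (t₂g³ eg²) the orbital term is 0.0Δ₀ = 0 cm⁻¹, with no excess pairing.
Low-spin t₂g⁵ eg⁰ gives -2.0Δ₀ = -20680 cm⁻¹, but forming 2 extra pairs costs 2P = 31880 cm⁻¹, so E(LS) = -20680 + 31880 = 11200 cm⁻¹.
The difference is 11200 − (0) = 11200 cm⁻¹, so high-spin lies lower.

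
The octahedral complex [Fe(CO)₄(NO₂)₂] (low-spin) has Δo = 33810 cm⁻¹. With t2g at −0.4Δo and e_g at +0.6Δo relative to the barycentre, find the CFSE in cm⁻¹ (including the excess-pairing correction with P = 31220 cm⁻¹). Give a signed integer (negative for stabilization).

Ligand charges: 4×(+0) from CO and 2×(-1) from NO₂⁻ sum to -2; with overall charge +0, Fe is +2.
Fe²⁺: group 8, so d-count = 8 − 2 = 6.
Configuration: t2g^6 e_g^0.
Orbital CFSE = 6(-0.4) + 0(0.6) = -2.4Δo = -2.4 × 33810 = -81144 cm⁻¹.
High-spin d⁶ would be t2g^4 e_g^2 with 1 pair; low-spin has 3, so 2 excess pairs cost +2P = +62440 cm⁻¹.
Combining: -81144 + 62440 = -18704 cm⁻¹.

-18704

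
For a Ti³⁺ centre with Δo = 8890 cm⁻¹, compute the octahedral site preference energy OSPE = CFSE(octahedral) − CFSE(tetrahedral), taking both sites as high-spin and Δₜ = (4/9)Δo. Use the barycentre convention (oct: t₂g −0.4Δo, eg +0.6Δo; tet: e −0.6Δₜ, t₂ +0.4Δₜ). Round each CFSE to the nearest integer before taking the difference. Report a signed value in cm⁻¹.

Group 4 minus oxidation state +3 gives a d¹ configuration for Ti³⁺.
Octahedral high-spin t₂g¹ eg⁰: CFSE = -0.4 × 8890 = -3556 cm⁻¹.
Tetrahedral: e¹ t₂⁰, CFSE = 1(−0.6) + 0(+0.4) = -0.6Δₜ = -0.6 × (4/9) × 8890 = -2371 cm⁻¹.
OSPE = CFSE(oct) − CFSE(tet) = -3556 − (-2371) = -1185 cm⁻¹.

-1185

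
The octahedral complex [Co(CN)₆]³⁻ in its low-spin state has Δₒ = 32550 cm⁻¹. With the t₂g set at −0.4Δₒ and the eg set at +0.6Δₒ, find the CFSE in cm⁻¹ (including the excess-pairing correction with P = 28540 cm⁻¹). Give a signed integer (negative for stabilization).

-21040

Each CN⁻ contributes -1; 6 × (-1) = -6. With overall charge -3, Co is in the +3 oxidation state.
Co³⁺: group 9, so d-count = 9 − 3 = 6.
Configuration: t₂g⁶ eg⁰.
The orbital stabilization is -2.4Δₒ = -2.4 × 32550 = -78120 cm⁻¹.
High-spin d⁶ would be t₂g⁴ eg² with 1 pair; low-spin has 3, so 2 excess pairs cost +2P = +57080 cm⁻¹.
Combining: -78120 + 57080 = -21040 cm⁻¹.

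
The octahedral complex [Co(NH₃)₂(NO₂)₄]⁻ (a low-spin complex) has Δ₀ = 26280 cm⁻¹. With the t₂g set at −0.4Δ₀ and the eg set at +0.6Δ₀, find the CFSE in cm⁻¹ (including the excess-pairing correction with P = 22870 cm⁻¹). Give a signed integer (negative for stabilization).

Ligand charges: 2×(+0) from NH₃ and 4×(-1) from NO₂⁻ sum to -4; with overall charge -1, Co is +3.
Co³⁺: group 9, so d-count = 9 − 3 = 6.
The d⁶ electrons fill as t₂g⁶ eg⁰.
Orbital CFSE = 6(-0.4) + 0(0.6) = -2.4Δ₀ = -2.4 × 26280 = -63072 cm⁻¹.
Relative to high-spin t₂g⁴ eg² (1 paired), the low-spin configuration has 2 additional pairs, contributing +2 × 22870 = +45740 cm⁻¹.
Net CFSE = -63072 + 45740 = -17332 cm⁻¹.

-17332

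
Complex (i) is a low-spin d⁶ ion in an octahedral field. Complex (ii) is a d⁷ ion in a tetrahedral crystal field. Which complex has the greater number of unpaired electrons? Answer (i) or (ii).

(i): t₂g⁶ eg⁰ → 0 unpaired.
(ii): With tetrahedral geometry the complex is necessarily high-spin; e^4 t2^3 → 3 unpaired.
So (ii) has more unpaired electrons.

(ii)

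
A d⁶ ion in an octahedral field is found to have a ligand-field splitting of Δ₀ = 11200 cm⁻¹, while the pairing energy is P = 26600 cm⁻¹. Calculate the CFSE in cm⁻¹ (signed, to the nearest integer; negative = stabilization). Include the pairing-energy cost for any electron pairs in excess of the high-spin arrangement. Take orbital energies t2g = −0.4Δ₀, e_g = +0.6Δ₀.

With Δ₀ < P the complex is high-spin.
Configuration: t2g^4 e_g^2.
Orbital CFSE = -0.4Δ₀ = -0.4 × 11200 = -4480 cm⁻¹.
High-spin has no excess pairs, so no pairing correction applies.

-4480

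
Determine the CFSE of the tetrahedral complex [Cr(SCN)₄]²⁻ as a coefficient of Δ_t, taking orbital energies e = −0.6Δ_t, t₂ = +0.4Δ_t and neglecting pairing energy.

Each SCN⁻ contributes -1; 4 × (-1) = -4. With overall charge -2, Cr is in the +2 oxidation state.
Cr is in group 6, so Cr²⁺ is d⁴ (6 − 2 = 4).
Tetrahedral fields are weak (Δₜ ≈ 4/9 Δₒ), so electrons fill high-spin.
Configuration: e² t₂².
CFSE = 2(-0.6Δ_t) + 2(0.4Δ_t) = -1.2Δ_t + 0.8Δ_t = -0.4Δ_t.

-0.4 Δ_t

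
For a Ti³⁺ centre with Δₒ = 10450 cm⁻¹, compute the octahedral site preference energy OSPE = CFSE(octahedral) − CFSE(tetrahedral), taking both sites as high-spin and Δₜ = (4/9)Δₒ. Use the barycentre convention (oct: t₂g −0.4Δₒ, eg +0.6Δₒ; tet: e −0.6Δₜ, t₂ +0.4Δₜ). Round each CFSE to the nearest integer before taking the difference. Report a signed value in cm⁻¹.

-1393

Ti³⁺: group 4, so d-count = 4 − 3 = 1.
Octahedral high-spin t2g^1 e_g^0: CFSE = -0.4 × 10450 = -4180 cm⁻¹.
Tetrahedral e^1 t2^0 gives -0.6Δₜ = -0.6 × (4/9) × 10450 = -2787 cm⁻¹.
OSPE = CFSE(oct) − CFSE(tet) = -4180 − (-2787) = -1393 cm⁻¹.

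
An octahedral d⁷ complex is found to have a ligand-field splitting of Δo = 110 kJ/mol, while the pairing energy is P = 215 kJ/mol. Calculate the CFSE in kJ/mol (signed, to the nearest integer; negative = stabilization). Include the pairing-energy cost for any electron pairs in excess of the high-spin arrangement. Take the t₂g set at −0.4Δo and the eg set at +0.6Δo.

With Δo < P the complex is high-spin.
That gives t₂g⁵ eg².
Orbital CFSE = -0.8Δo = -0.8 × 110 = -88 kJ/mol.
High-spin has no excess pairs, so no pairing correction applies.

-88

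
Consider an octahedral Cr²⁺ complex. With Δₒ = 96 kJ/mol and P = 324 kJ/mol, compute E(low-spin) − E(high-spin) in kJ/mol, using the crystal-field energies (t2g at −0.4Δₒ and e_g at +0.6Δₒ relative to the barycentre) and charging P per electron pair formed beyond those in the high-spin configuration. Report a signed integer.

228

Cr is in group 6, so Cr²⁺ is d⁴ (6 − 2 = 4).
High-spin: t2g^3 e_g^1, CFSE = -0.6Δₒ = -58 kJ/mol.
For low-spin the configuration is t2g^4 e_g^0: orbital energy -1.6 × 96 = -154 kJ/mol, and 1 additional pair relative to high-spin adds 324 kJ/mol, giving 170 kJ/mol.
The difference is 170 − (-58) = 228 kJ/mol, so high-spin lies lower.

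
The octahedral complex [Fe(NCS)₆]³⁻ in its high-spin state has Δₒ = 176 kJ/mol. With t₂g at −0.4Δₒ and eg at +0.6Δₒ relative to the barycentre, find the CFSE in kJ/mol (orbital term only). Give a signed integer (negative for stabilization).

Each NCS⁻ contributes -1; 6 × (-1) = -6. With overall charge -3, Fe is in the +3 oxidation state.
Fe sits in group 8; removing 3 electrons leaves Fe³⁺ with 8 − 3 = 5 d electrons.
The d⁵ electrons fill as t₂g³ eg².
CFSE(orbital) = 3×(-0.4Δₒ) + 2×(0.6Δₒ) = 0.0Δₒ; with Δₒ = 176 kJ/mol that is 0 kJ/mol.

0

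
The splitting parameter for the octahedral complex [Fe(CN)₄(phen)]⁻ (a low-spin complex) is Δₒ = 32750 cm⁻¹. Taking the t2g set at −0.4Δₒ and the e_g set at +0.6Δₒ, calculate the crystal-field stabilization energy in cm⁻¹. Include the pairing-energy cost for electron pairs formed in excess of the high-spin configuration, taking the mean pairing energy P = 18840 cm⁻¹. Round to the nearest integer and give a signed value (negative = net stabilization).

Ligand charges: 4×(-1) from CN⁻ and 1×(+0) from phen sum to -4; with overall charge -1, Fe is +3.
Fe sits in group 8; removing 3 electrons leaves Fe³⁺ with 8 − 3 = 5 d electrons.
Configuration: t2g^5 e_g^0.
The orbital stabilization is -2.0Δₒ = -2.0 × 32750 = -65500 cm⁻¹.
High-spin d⁵ would be t2g^3 e_g^2 with 0 pairs; low-spin has 2, so 2 excess pairs cost +2P = +37680 cm⁻¹.
Combining: -65500 + 37680 = -27820 cm⁻¹.

-27820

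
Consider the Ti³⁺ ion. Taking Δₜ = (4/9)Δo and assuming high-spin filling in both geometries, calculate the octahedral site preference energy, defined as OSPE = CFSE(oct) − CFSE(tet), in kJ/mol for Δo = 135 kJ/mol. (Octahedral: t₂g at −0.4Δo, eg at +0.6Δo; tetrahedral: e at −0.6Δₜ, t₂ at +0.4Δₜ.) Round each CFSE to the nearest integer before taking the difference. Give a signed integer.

-18

Ti³⁺: group 4, so d-count = 4 − 3 = 1.
Octahedral (high-spin): t2g^1 e_g^0, CFSE = 1(−0.4) + 0(+0.6) = -0.4Δo = -0.4 × 135 = -54 kJ/mol.
Tetrahedral: e^1 t2^0, CFSE = 1(−0.6) + 0(+0.4) = -0.6Δₜ = -0.6 × (4/9) × 135 = -36 kJ/mol.
OSPE = CFSE(oct) − CFSE(tet) = -54 − (-36) = -18 kJ/mol.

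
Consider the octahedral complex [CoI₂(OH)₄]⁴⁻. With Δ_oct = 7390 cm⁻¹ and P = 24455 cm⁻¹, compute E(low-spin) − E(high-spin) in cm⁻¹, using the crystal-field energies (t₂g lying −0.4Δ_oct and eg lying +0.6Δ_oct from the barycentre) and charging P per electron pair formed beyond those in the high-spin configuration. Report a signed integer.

Ligand charges: 2×(-1) from I⁻ and 4×(-1) from OH⁻ sum to -6; with overall charge -4, Co is +2.
Group 9 minus oxidation state +2 gives a d⁷ configuration for Co²⁺.
In the high-spin limit (t₂g⁵ eg²) the orbital term is -0.8Δ_oct = -5912 cm⁻¹, with no excess pairing.
Low-spin t₂g⁶ eg¹ gives -1.8Δ_oct = -13302 cm⁻¹, but forming 1 extra pair costs 1P = 24455 cm⁻¹, so E(LS) = -13302 + 24455 = 11153 cm⁻¹.
Thus E(LS) − E(HS) = 17065 cm⁻¹.

17065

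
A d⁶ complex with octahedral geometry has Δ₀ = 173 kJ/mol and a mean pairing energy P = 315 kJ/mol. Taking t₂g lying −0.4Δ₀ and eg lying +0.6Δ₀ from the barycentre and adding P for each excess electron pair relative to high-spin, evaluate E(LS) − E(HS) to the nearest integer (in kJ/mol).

284

In the high-spin limit (t₂g⁴ eg²) the orbital term is -0.4Δ₀ = -69 kJ/mol, with no excess pairing.
For low-spin the configuration is t₂g⁶ eg⁰: orbital energy -2.4 × 173 = -415 kJ/mol, and 2 additional pairs relative to high-spin add 630 kJ/mol, giving 215 kJ/mol.
Thus E(LS) − E(HS) = 284 kJ/mol.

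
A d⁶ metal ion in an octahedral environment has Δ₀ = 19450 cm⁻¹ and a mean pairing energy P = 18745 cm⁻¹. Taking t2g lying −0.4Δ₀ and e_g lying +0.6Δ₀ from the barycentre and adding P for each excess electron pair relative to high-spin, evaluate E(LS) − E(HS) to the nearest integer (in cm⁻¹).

-1410

High-spin d⁶ fills as t2g^4 e_g^2 with CFSE 4(−0.4) + 2(+0.6) = -0.4Δ₀ = -7780 cm⁻¹.
For low-spin the configuration is t2g^6 e_g^0: orbital energy -2.4 × 19450 = -46680 cm⁻¹, and 2 additional pairs relative to high-spin add 37490 cm⁻¹, giving -9190 cm⁻¹.
The difference is -9190 − (-7780) = -1410 cm⁻¹, so low-spin lies lower.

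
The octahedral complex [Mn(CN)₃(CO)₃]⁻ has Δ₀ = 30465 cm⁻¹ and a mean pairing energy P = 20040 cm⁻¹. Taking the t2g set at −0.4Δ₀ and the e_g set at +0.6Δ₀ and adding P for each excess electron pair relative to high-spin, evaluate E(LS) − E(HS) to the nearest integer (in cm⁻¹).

-20850

Ligand charges: 3×(-1) from CN⁻ and 3×(+0) from CO sum to -3; with overall charge -1, Mn is +2.
Group 7 minus oxidation state +2 gives a d⁵ configuration for Mn²⁺.
In the high-spin limit (t2g^3 e_g^2) the orbital term is 0.0Δ₀ = 0 cm⁻¹, with no excess pairing.
For low-spin the configuration is t2g^5 e_g^0: orbital energy -2.0 × 30465 = -60930 cm⁻¹, and 2 additional pairs relative to high-spin add 40080 cm⁻¹, giving -20850 cm⁻¹.
E(LS) − E(HS) = -20850 − (0) = -20850 cm⁻¹.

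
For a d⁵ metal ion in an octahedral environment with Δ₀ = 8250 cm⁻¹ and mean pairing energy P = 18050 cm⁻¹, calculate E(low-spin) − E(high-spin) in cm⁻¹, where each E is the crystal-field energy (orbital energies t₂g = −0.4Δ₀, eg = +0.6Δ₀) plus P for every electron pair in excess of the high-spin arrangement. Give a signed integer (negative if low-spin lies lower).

19600

In the high-spin limit (t₂g³ eg²) the orbital term is 0.0Δ₀ = 0 cm⁻¹, with no excess pairing.
Low-spin: t₂g⁵ eg⁰, orbital CFSE = -2.0Δ₀ = -16500 cm⁻¹; plus 2 excess pairs × P = +36100 cm⁻¹; total 19600 cm⁻¹.
Thus E(LS) − E(HS) = 19600 cm⁻¹.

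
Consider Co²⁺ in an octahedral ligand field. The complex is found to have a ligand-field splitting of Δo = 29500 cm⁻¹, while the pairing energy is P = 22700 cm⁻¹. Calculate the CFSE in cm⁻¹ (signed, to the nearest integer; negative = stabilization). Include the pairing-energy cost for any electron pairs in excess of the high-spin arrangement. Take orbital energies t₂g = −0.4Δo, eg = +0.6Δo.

Co sits in group 9; removing 2 electrons leaves Co²⁺ with 9 − 2 = 7 d electrons.
With Δo > P the complex is low-spin.
Configuration: t₂g⁶ eg¹.
Orbital CFSE = -1.8Δo = -1.8 × 29500 = -53100 cm⁻¹.
Excess pairs vs high-spin: 3 − 2 = 1; pairing cost = +22700 cm⁻¹.
Net CFSE = -53100 + 22700 = -30400 cm⁻¹.

-30400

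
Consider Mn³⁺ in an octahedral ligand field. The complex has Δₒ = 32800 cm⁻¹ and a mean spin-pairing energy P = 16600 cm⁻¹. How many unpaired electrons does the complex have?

2

Mn³⁺: group 7, so d-count = 7 − 3 = 4.
Δₒ > P, so pairing is preferred: the ground state is low-spin.
Configuration: t₂g⁴ eg⁰.
Unpaired electrons: 2.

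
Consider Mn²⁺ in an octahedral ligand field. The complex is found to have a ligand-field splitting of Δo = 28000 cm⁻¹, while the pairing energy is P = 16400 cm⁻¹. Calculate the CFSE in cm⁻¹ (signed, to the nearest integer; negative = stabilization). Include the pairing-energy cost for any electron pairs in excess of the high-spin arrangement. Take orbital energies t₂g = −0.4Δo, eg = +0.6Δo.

Mn sits in group 7; removing 2 electrons leaves Mn²⁺ with 7 − 2 = 5 d electrons.
With Δo > P the complex is low-spin.
Configuration: t₂g⁵ eg⁰.
Orbital CFSE = -2.0Δo = -2.0 × 28000 = -56000 cm⁻¹.
Excess pairs vs high-spin: 2 − 0 = 2; pairing cost = +32800 cm⁻¹.
Net CFSE = -56000 + 32800 = -23200 cm⁻¹.

-23200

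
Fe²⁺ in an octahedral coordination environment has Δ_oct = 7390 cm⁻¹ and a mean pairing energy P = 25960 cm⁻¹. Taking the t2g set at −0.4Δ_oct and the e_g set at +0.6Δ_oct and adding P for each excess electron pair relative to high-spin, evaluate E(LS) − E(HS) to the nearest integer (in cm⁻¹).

37140

Fe is in group 8, so Fe²⁺ is d⁶ (8 − 2 = 6).
High-spin d⁶ fills as t2g^4 e_g^2 with CFSE 4(−0.4) + 2(+0.6) = -0.4Δ_oct = -2956 cm⁻¹.
For low-spin the configuration is t2g^6 e_g^0: orbital energy -2.4 × 7390 = -17736 cm⁻¹, and 2 additional pairs relative to high-spin add 51920 cm⁻¹, giving 34184 cm⁻¹.
The difference is 34184 − (-2956) = 37140 cm⁻¹, so high-spin lies lower.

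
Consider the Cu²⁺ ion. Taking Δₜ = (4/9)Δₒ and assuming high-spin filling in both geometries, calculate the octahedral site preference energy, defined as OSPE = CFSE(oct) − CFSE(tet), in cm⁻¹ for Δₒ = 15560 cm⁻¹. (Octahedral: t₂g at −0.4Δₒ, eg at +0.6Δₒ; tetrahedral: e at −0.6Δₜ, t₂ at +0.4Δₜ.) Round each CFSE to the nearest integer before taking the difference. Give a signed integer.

Group 11 minus oxidation state +2 gives a d⁹ configuration for Cu²⁺.
Octahedral high-spin t₂g⁶ eg³: CFSE = -0.6 × 15560 = -9336 cm⁻¹.
In a tetrahedral site the filling is e⁴ t₂⁵: CFSE(tet) = -0.4Δₜ = -0.4 × (4/9)(15560) = -2766 cm⁻¹.
Subtracting, OSPE = -9336 − (-2766) = -6570 cm⁻¹.

-6570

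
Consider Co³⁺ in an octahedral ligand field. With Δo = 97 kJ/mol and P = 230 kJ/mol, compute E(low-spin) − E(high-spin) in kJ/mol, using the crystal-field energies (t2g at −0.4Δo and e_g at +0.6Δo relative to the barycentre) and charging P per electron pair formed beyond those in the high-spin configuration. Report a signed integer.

266

Co³⁺: group 9, so d-count = 9 − 3 = 6.
High-spin d⁶ fills as t2g^4 e_g^2 with CFSE 4(−0.4) + 2(+0.6) = -0.4Δo = -39 kJ/mol.
Low-spin t2g^6 e_g^0 gives -2.4Δo = -233 kJ/mol, but forming 2 extra pairs costs 2P = 460 kJ/mol, so E(LS) = -233 + 460 = 227 kJ/mol.
E(LS) − E(HS) = 227 − (-39) = 266 kJ/mol.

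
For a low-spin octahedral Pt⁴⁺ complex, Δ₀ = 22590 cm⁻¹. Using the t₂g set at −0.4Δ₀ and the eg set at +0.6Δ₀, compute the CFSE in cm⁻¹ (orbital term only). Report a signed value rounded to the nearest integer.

Pt⁴⁺: group 10, so d-count = 10 − 4 = 6.
The d⁶ electrons fill as t₂g⁶ eg⁰.
Orbital CFSE = 6(-0.4) + 0(0.6) = -2.4Δ₀ = -2.4 × 22590 = -54216 cm⁻¹.

-54216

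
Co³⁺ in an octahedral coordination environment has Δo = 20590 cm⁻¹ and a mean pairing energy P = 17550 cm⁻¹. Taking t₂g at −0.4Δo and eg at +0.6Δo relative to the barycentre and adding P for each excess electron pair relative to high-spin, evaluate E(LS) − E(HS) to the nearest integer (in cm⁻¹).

-6080

Co sits in group 9; removing 3 electrons leaves Co³⁺ with 9 − 3 = 6 d electrons.
High-spin: t₂g⁴ eg², CFSE = -0.4Δo = -8236 cm⁻¹.
Low-spin t₂g⁶ eg⁰ gives -2.4Δo = -49416 cm⁻¹, but forming 2 extra pairs costs 2P = 35100 cm⁻¹, so E(LS) = -49416 + 35100 = -14316 cm⁻¹.
Thus E(LS) − E(HS) = -6080 cm⁻¹.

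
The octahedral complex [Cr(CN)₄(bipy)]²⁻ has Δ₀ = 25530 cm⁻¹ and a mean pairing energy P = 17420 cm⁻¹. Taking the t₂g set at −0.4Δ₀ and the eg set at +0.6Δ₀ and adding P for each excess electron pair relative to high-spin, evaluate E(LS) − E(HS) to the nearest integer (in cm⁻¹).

-8110

Ligand charges: 4×(-1) from CN⁻ and 1×(+0) from bipy sum to -4; with overall charge -2, Cr is +2.
Cr²⁺: group 6, so d-count = 6 − 2 = 4.
High-spin: t₂g³ eg¹, CFSE = -0.6Δ₀ = -15318 cm⁻¹.
Low-spin t₂g⁴ eg⁰ gives -1.6Δ₀ = -40848 cm⁻¹, but forming 1 extra pair costs 1P = 17420 cm⁻¹, so E(LS) = -40848 + 17420 = -23428 cm⁻¹.
The difference is -23428 − (-15318) = -8110 cm⁻¹, so low-spin lies lower.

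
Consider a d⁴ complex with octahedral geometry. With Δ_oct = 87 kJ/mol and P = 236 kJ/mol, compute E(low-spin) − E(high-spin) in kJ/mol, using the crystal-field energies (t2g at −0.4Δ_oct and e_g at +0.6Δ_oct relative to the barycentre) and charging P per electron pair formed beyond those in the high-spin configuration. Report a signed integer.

149

In the high-spin limit (t2g^3 e_g^1) the orbital term is -0.6Δ_oct = -52 kJ/mol, with no excess pairing.
For low-spin the configuration is t2g^4 e_g^0: orbital energy -1.6 × 87 = -139 kJ/mol, and 1 additional pair relative to high-spin adds 236 kJ/mol, giving 97 kJ/mol.
E(LS) − E(HS) = 97 − (-52) = 149 kJ/mol.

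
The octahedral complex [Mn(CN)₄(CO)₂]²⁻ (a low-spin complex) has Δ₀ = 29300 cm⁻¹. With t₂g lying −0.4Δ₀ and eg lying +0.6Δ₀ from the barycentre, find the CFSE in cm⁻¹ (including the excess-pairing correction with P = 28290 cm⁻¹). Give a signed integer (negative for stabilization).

Ligand charges: 4×(-1) from CN⁻ and 2×(+0) from CO sum to -4; with overall charge -2, Mn is +2.
Mn sits in group 7; removing 2 electrons leaves Mn²⁺ with 7 − 2 = 5 d electrons.
The d⁵ electrons fill as t₂g⁵ eg⁰.
Orbital CFSE = 5(-0.4) + 0(0.6) = -2.0Δ₀ = -2.0 × 29300 = -58600 cm⁻¹.
High-spin d⁵ would be t₂g³ eg² with 0 pairs; low-spin has 2, so 2 excess pairs cost +2P = +56580 cm⁻¹.
Net CFSE = -58600 + 56580 = -2020 cm⁻¹.

-2020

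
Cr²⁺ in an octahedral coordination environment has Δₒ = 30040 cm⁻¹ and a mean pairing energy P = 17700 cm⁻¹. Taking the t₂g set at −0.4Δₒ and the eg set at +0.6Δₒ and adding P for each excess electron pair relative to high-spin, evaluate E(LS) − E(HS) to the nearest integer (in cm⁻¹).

-12340

Group 6 minus oxidation state +2 gives a d⁴ configuration for Cr²⁺.
High-spin d⁴ fills as t₂g³ eg¹ with CFSE 3(−0.4) + 1(+0.6) = -0.6Δₒ = -18024 cm⁻¹.
Low-spin t₂g⁴ eg⁰ gives -1.6Δₒ = -48064 cm⁻¹, but forming 1 extra pair costs 1P = 17700 cm⁻¹, so E(LS) = -48064 + 17700 = -30364 cm⁻¹.
Thus E(LS) − E(HS) = -12340 cm⁻¹.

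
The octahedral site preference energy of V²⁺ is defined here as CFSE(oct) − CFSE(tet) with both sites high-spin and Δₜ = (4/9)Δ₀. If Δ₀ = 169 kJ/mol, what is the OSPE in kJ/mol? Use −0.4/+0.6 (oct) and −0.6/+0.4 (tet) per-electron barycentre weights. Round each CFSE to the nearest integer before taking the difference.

V is in group 5, so V²⁺ is d³ (5 − 2 = 3).
In an octahedral site d³ (HS) is t2g^3 e_g^0, giving CFSE(oct) = -1.2Δ₀ = -203 kJ/mol.
In a tetrahedral site the filling is e^2 t2^1: CFSE(tet) = -0.8Δₜ = -0.8 × (4/9)(169) = -60 kJ/mol.
OSPE = -203 − (-60) = -143 kJ/mol.

-143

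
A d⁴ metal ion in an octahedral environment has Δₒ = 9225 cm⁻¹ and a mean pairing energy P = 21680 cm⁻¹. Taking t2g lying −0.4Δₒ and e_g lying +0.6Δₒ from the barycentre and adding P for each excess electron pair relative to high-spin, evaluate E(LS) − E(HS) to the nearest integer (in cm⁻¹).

In the high-spin limit (t2g^3 e_g^1) the orbital term is -0.6Δₒ = -5535 cm⁻¹, with no excess pairing.
For low-spin the configuration is t2g^4 e_g^0: orbital energy -1.6 × 9225 = -14760 cm⁻¹, and 1 additional pair relative to high-spin adds 21680 cm⁻¹, giving 6920 cm⁻¹.
E(LS) − E(HS) = 6920 − (-5535) = 12455 cm⁻¹.

12455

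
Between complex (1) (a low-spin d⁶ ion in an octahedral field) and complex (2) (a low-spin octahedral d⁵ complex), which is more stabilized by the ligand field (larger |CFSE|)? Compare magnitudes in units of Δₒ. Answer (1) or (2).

(1): t2g^6 e_g^0, CFSE = -2.4Δₒ.
(2): t2g^5 e_g^0, CFSE = -2.0Δₒ.
So (1) has the larger |CFSE|.

(1)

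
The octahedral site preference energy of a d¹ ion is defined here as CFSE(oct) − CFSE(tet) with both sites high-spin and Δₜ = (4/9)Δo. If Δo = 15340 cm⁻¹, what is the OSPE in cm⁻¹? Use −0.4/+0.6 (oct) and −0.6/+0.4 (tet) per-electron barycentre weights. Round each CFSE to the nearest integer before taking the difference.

-2045

Octahedral high-spin t2g^1 e_g^0: CFSE = -0.4 × 15340 = -6136 cm⁻¹.
Tetrahedral e^1 t2^0 gives -0.6Δₜ = -0.6 × (4/9) × 15340 = -4091 cm⁻¹.
Subtracting, OSPE = -6136 − (-4091) = -2045 cm⁻¹.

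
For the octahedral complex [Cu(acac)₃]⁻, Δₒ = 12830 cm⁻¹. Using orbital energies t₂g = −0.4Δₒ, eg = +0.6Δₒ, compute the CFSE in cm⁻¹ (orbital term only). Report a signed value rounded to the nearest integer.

Each acac⁻ contributes -1; 3 × (-1) = -3. With overall charge -1, Cu is in the +2 oxidation state.
Cu sits in group 11; removing 2 electrons leaves Cu²⁺ with 11 − 2 = 9 d electrons.
The d⁹ electrons fill as t₂g⁶ eg³.
The orbital stabilization is -0.6Δₒ = -0.6 × 12830 = -7698 cm⁻¹.

-7698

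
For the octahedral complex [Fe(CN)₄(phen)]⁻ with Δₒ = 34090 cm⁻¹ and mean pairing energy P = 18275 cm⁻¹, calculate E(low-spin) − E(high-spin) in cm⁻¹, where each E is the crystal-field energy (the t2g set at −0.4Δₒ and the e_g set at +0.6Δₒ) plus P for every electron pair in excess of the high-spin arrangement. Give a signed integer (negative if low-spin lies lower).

Ligand charges: 4×(-1) from CN⁻ and 1×(+0) from phen sum to -4; with overall charge -1, Fe is +3.
Fe sits in group 8; removing 3 electrons leaves Fe³⁺ with 8 − 3 = 5 d electrons.
High-spin d⁵ fills as t2g^3 e_g^2 with CFSE 3(−0.4) + 2(+0.6) = 0.0Δₒ = 0 cm⁻¹.
Low-spin: t2g^5 e_g^0, orbital CFSE = -2.0Δₒ = -68180 cm⁻¹; plus 2 excess pairs × P = +36550 cm⁻¹; total -31630 cm⁻¹.
E(LS) − E(HS) = -31630 − (0) = -31630 cm⁻¹.

-31630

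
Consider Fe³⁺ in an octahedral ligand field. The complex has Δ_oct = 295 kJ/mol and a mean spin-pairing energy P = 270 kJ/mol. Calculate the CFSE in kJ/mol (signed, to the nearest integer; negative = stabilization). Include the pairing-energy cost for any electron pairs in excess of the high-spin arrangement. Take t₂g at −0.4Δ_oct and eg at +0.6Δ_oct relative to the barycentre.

-50

Group 8 minus oxidation state +3 gives a d⁵ configuration for Fe³⁺.
Δ_oct > P, so pairing is preferred: the ground state is low-spin.
Configuration: t₂g⁵ eg⁰.
Orbital CFSE = -2.0Δ_oct = -2.0 × 295 = -590 kJ/mol.
Excess pairs vs high-spin: 2 − 0 = 2; pairing cost = +540 kJ/mol.
Net CFSE = -590 + 540 = -50 kJ/mol.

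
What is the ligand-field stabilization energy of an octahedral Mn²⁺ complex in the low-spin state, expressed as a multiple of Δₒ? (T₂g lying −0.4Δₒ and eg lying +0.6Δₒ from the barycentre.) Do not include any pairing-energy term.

-2.0 Δₒ

Mn²⁺: group 7, so d-count = 7 − 2 = 5.
Configuration: t₂g⁵ eg⁰.
CFSE = 5(-0.4Δₒ) + 0(0.6Δₒ) = -2.0Δₒ + 0.0Δₒ = -2.0Δₒ.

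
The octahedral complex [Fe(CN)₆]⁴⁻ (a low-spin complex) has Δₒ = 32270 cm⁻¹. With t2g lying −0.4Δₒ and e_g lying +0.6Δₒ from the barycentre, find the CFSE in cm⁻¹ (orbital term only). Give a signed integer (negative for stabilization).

-77448

Each CN⁻ contributes -1; 6 × (-1) = -6. With overall charge -4, Fe is in the +2 oxidation state.
Group 8 minus oxidation state +2 gives a d⁶ configuration for Fe²⁺.
Configuration: t2g^6 e_g^0.
CFSE(orbital) = 6×(-0.4Δₒ) + 0×(0.6Δₒ) = -2.4Δₒ; with Δₒ = 32270 cm⁻¹ that is -77448 cm⁻¹.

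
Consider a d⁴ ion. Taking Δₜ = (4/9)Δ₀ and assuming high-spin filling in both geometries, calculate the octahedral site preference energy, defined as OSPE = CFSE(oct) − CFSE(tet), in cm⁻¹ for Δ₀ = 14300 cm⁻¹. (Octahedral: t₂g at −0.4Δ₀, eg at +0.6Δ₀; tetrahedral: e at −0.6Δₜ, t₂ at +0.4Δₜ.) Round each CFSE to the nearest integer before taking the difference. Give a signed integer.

-6038

Octahedral (high-spin): t₂g³ eg¹, CFSE = 3(−0.4) + 1(+0.6) = -0.6Δ₀ = -0.6 × 14300 = -8580 cm⁻¹.
Tetrahedral e² t₂² gives -0.4Δₜ = -0.4 × (4/9) × 14300 = -2542 cm⁻¹.
OSPE = CFSE(oct) − CFSE(tet) = -8580 − (-2542) = -6038 cm⁻¹.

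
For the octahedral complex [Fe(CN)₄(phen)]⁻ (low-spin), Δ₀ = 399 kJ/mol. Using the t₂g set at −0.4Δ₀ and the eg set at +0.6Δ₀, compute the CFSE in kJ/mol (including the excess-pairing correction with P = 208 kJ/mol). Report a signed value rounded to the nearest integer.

Ligand charges: 4×(-1) from CN⁻ and 1×(+0) from phen sum to -4; with overall charge -1, Fe is +3.
Fe is in group 8, so Fe³⁺ is d⁵ (8 − 3 = 5).
Electron filling gives t₂g⁵ eg⁰.
Orbital CFSE = 5(-0.4) + 0(0.6) = -2.0Δ₀ = -2.0 × 399 = -798 kJ/mol.
Relative to high-spin t₂g³ eg² (0 paired), the low-spin configuration has 2 additional pairs, contributing +2 × 208 = +416 kJ/mol.
Combining: -798 + 416 = -382 kJ/mol.

-382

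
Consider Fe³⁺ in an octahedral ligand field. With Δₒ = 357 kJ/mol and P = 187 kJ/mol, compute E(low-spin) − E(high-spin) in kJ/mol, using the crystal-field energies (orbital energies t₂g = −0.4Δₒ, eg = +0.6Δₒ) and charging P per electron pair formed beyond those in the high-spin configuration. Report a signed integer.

Fe³⁺: group 8, so d-count = 8 − 3 = 5.
High-spin: t₂g³ eg², CFSE = 0.0Δₒ = 0 kJ/mol.
Low-spin t₂g⁵ eg⁰ gives -2.0Δₒ = -714 kJ/mol, but forming 2 extra pairs costs 2P = 374 kJ/mol, so E(LS) = -714 + 374 = -340 kJ/mol.
E(LS) − E(HS) = -340 − (0) = -340 kJ/mol.

-340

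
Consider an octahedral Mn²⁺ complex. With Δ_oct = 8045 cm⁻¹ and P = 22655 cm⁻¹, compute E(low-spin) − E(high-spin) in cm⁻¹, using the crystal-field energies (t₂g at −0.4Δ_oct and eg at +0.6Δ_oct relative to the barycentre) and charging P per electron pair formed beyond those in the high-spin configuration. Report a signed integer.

29220

Mn²⁺: group 7, so d-count = 7 − 2 = 5.
High-spin: t₂g³ eg², CFSE = 0.0Δ_oct = 0 cm⁻¹.
Low-spin t₂g⁵ eg⁰ gives -2.0Δ_oct = -16090 cm⁻¹, but forming 2 extra pairs costs 2P = 45310 cm⁻¹, so E(LS) = -16090 + 45310 = 29220 cm⁻¹.
Thus E(LS) − E(HS) = 29220 cm⁻¹.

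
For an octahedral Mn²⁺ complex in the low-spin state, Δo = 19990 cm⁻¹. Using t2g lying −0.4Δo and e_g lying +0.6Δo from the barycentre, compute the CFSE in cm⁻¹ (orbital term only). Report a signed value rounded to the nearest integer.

-39980

Mn is in group 7, so Mn²⁺ is d⁵ (7 − 2 = 5).
Electron filling gives t2g^5 e_g^0.
Orbital CFSE = 5(-0.4) + 0(0.6) = -2.0Δo = -2.0 × 19990 = -39980 cm⁻¹.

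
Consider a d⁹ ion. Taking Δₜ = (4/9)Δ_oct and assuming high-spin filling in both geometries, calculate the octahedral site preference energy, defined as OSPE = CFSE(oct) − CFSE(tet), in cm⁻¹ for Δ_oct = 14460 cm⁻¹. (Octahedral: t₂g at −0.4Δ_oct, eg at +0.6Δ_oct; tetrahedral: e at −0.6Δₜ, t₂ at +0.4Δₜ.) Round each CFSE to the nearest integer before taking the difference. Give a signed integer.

-6105

Octahedral high-spin t2g^6 e_g^3: CFSE = -0.6 × 14460 = -8676 cm⁻¹.
Tetrahedral: e^4 t2^5, CFSE = 4(−0.6) + 5(+0.4) = -0.4Δₜ = -0.4 × (4/9) × 14460 = -2571 cm⁻¹.
OSPE = CFSE(oct) − CFSE(tet) = -8676 − (-2571) = -6105 cm⁻¹.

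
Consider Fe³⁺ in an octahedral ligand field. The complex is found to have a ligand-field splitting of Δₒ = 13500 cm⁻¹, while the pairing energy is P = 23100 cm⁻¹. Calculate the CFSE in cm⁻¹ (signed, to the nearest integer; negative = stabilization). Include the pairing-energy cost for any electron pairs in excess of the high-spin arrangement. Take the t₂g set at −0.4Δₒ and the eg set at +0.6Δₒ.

Fe sits in group 8; removing 3 electrons leaves Fe³⁺ with 8 − 3 = 5 d electrons.
Since Δₒ = 13500 cm⁻¹ < P = 23100 cm⁻¹, the complex adopts the high-spin configuration.
Filling d⁵ accordingly: t₂g³ eg².
Orbital CFSE = 0.0Δₒ = 0.0 × 13500 = 0 cm⁻¹.
High-spin has no excess pairs, so no pairing correction applies.

0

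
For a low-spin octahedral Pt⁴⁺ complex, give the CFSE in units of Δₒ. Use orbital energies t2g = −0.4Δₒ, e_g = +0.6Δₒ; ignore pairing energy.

-2.4 Δₒ

Pt⁴⁺: group 10, so d-count = 10 − 4 = 6.
Configuration: t2g^6 e_g^0.
CFSE = 6(-0.4Δₒ) + 0(0.6Δₒ) = -2.4Δₒ + 0.0Δₒ = -2.4Δₒ.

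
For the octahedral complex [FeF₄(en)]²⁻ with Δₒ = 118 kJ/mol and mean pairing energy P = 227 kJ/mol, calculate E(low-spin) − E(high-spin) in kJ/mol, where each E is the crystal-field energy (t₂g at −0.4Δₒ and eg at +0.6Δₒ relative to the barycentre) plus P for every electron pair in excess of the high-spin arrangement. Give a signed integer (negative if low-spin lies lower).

Ligand charges: 4×(-1) from F⁻ and 1×(+0) from en sum to -4; with overall charge -2, Fe is +2.
Fe is in group 8, so Fe²⁺ is d⁶ (8 − 2 = 6).
High-spin d⁶ fills as t₂g⁴ eg² with CFSE 4(−0.4) + 2(+0.6) = -0.4Δₒ = -47 kJ/mol.
For low-spin the configuration is t₂g⁶ eg⁰: orbital energy -2.4 × 118 = -283 kJ/mol, and 2 additional pairs relative to high-spin add 454 kJ/mol, giving 171 kJ/mol.
E(LS) − E(HS) = 171 − (-47) = 218 kJ/mol.

218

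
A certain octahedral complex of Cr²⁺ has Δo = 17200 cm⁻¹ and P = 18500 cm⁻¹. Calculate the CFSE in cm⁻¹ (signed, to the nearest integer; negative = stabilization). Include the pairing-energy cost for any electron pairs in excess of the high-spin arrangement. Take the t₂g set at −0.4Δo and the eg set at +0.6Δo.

Cr sits in group 6; removing 2 electrons leaves Cr²⁺ with 6 − 2 = 4 d electrons.
Here Δo < P (17200 < 18500), so the high-spin state is favoured.
That gives t₂g³ eg¹.
Orbital CFSE = -0.6Δo = -0.6 × 17200 = -10320 cm⁻¹.
High-spin has no excess pairs, so no pairing correction applies.

-10320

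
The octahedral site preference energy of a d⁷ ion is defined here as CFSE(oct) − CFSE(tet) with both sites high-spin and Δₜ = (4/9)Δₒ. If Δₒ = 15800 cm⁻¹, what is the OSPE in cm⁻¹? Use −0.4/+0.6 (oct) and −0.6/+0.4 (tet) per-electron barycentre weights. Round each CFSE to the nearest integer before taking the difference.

-4213

Octahedral (high-spin): t₂g⁵ eg², CFSE = 5(−0.4) + 2(+0.6) = -0.8Δₒ = -0.8 × 15800 = -12640 cm⁻¹.
Tetrahedral e⁴ t₂³ gives -1.2Δₜ = -1.2 × (4/9) × 15800 = -8427 cm⁻¹.
Subtracting, OSPE = -12640 − (-8427) = -4213 cm⁻¹.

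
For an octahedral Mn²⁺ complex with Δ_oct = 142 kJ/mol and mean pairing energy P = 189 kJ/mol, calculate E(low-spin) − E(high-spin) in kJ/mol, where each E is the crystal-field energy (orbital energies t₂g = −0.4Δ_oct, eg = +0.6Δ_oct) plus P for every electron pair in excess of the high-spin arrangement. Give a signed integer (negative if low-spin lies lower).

Mn sits in group 7; removing 2 electrons leaves Mn²⁺ with 7 − 2 = 5 d electrons.
High-spin d⁵ fills as t₂g³ eg² with CFSE 3(−0.4) + 2(+0.6) = 0.0Δ_oct = 0 kJ/mol.
Low-spin t₂g⁵ eg⁰ gives -2.0Δ_oct = -284 kJ/mol, but forming 2 extra pairs costs 2P = 378 kJ/mol, so E(LS) = -284 + 378 = 94 kJ/mol.
The difference is 94 − (0) = 94 kJ/mol, so high-spin lies lower.

94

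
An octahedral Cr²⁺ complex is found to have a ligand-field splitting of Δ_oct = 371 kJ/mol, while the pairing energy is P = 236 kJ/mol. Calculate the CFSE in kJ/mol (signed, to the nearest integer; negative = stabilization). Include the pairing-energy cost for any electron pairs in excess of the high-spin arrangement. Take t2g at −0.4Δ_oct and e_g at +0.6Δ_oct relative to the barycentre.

-358

Cr is in group 6, so Cr²⁺ is d⁴ (6 − 2 = 4).
With Δ_oct > P the complex is low-spin.
Filling d⁴ accordingly: t2g^4 e_g^0.
Orbital CFSE = -1.6Δ_oct = -1.6 × 371 = -594 kJ/mol.
Excess pairs vs high-spin: 1 − 0 = 1; pairing cost = +236 kJ/mol.
Net CFSE = -594 + 236 = -358 kJ/mol.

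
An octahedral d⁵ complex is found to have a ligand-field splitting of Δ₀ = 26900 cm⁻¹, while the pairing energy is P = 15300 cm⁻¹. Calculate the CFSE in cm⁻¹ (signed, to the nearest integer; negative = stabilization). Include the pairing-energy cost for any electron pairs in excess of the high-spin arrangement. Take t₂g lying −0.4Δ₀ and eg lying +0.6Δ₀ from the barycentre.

-23200

Here Δ₀ > P (26900 > 15300), so the low-spin state is favoured.
Filling d⁵ accordingly: t₂g⁵ eg⁰.
Orbital CFSE = -2.0Δ₀ = -2.0 × 26900 = -53800 cm⁻¹.
Excess pairs vs high-spin: 2 − 0 = 2; pairing cost = +30600 cm⁻¹.
Net CFSE = -53800 + 30600 = -23200 cm⁻¹.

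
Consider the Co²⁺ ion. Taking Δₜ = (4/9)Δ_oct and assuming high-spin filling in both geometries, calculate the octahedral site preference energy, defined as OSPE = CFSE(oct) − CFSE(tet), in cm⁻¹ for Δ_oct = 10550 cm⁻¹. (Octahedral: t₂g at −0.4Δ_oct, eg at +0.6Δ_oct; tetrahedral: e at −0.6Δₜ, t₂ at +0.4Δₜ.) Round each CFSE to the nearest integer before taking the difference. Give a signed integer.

-2813

Co is in group 9, so Co²⁺ is d⁷ (9 − 2 = 7).
In an octahedral site d⁷ (HS) is t₂g⁵ eg², giving CFSE(oct) = -0.8Δ_oct = -8440 cm⁻¹.
Tetrahedral: e⁴ t₂³, CFSE = 4(−0.6) + 3(+0.4) = -1.2Δₜ = -1.2 × (4/9) × 10550 = -5627 cm⁻¹.
OSPE = CFSE(oct) − CFSE(tet) = -8440 − (-5627) = -2813 cm⁻¹.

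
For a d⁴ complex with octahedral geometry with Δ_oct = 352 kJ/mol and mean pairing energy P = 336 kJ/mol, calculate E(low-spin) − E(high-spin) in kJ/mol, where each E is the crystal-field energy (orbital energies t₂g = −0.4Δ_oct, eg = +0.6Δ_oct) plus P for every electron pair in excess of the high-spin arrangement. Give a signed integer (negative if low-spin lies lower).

-16

High-spin: t₂g³ eg¹, CFSE = -0.6Δ_oct = -211 kJ/mol.
For low-spin the configuration is t₂g⁴ eg⁰: orbital energy -1.6 × 352 = -563 kJ/mol, and 1 additional pair relative to high-spin adds 336 kJ/mol, giving -227 kJ/mol.
Thus E(LS) − E(HS) = -16 kJ/mol.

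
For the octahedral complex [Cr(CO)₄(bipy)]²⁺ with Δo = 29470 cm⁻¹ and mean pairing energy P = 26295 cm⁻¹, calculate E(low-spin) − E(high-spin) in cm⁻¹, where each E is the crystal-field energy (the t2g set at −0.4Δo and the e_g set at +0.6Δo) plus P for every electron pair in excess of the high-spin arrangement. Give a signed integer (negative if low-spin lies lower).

Ligand charges: 4×(+0) from CO and 1×(+0) from bipy sum to +0; with overall charge +2, Cr is +2.
Cr is in group 6, so Cr²⁺ is d⁴ (6 − 2 = 4).
High-spin: t2g^3 e_g^1, CFSE = -0.6Δo = -17682 cm⁻¹.
For low-spin the configuration is t2g^4 e_g^0: orbital energy -1.6 × 29470 = -47152 cm⁻¹, and 1 additional pair relative to high-spin adds 26295 cm⁻¹, giving -20857 cm⁻¹.
E(LS) − E(HS) = -20857 − (-17682) = -3175 cm⁻¹.

-3175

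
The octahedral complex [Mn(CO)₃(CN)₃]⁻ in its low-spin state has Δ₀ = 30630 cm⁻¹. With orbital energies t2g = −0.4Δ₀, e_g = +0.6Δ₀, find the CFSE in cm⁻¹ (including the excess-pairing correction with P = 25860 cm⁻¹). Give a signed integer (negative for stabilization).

-9540

Ligand charges: 3×(+0) from CO and 3×(-1) from CN⁻ sum to -3; with overall charge -1, Mn is +2.
Group 7 minus oxidation state +2 gives a d⁵ configuration for Mn²⁺.
Configuration: t2g^5 e_g^0.
CFSE(orbital) = 5×(-0.4Δ₀) + 0×(0.6Δ₀) = -2.0Δ₀; with Δ₀ = 30630 cm⁻¹ that is -61260 cm⁻¹.
Relative to high-spin t2g^3 e_g^2 (0 paired), the low-spin configuration has 2 additional pairs, contributing +2 × 25860 = +51720 cm⁻¹.
Combining: -61260 + 51720 = -9540 cm⁻¹.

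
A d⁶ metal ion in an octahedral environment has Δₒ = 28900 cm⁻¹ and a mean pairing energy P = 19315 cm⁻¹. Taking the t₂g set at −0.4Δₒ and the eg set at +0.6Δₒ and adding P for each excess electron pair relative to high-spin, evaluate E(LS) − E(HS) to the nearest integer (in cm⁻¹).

High-spin d⁶ fills as t₂g⁴ eg² with CFSE 4(−0.4) + 2(+0.6) = -0.4Δₒ = -11560 cm⁻¹.
Low-spin t₂g⁶ eg⁰ gives -2.4Δₒ = -69360 cm⁻¹, but forming 2 extra pairs costs 2P = 38630 cm⁻¹, so E(LS) = -69360 + 38630 = -30730 cm⁻¹.
The difference is -30730 − (-11560) = -19170 cm⁻¹, so low-spin lies lower.

-19170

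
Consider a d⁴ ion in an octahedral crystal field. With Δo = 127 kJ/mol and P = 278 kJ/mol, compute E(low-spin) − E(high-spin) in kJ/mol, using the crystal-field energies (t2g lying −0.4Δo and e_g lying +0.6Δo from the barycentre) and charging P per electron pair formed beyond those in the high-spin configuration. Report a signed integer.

151

High-spin: t2g^3 e_g^1, CFSE = -0.6Δo = -76 kJ/mol.
For low-spin the configuration is t2g^4 e_g^0: orbital energy -1.6 × 127 = -203 kJ/mol, and 1 additional pair relative to high-spin adds 278 kJ/mol, giving 75 kJ/mol.
E(LS) − E(HS) = 75 − (-76) = 151 kJ/mol.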